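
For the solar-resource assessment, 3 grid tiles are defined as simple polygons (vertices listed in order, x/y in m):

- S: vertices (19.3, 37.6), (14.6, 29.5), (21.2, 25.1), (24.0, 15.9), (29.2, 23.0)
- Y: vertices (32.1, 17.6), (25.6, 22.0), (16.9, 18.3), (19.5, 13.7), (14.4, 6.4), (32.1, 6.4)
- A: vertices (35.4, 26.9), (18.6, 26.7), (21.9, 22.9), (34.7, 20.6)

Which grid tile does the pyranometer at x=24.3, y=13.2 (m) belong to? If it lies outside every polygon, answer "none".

Y

Cast a ray rightward from (24.3, 13.2). For each polygon, the edges (by vertex number in listed order) whose endpoints lie on opposite sides of y = 13.2, where each meets that height, and whether that is right or left of the point:
S: no edge straddles that height → 0 crossings.
Y: 4–5 at x≈19.15 (left), 6–1 at x≈32.10 (right) → 1 crossing.
A: no edge straddles that height → 0 crossings.
Only Y has an odd count, so the point is inside Y.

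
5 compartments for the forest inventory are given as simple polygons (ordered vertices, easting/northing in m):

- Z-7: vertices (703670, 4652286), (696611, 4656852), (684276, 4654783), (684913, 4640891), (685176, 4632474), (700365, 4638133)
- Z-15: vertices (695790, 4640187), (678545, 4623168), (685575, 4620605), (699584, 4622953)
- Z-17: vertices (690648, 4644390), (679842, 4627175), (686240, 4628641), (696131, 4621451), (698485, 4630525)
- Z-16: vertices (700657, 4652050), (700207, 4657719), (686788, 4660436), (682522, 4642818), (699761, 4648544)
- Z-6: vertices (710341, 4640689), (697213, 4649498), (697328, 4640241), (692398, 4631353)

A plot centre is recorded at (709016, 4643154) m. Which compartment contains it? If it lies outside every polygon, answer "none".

Cast a ray rightward from (709016, 4643154). For each polygon, the edges (by vertex number in listed order) whose endpoints lie on opposite sides of northing = 4643154, where each meets that height, and whether that is right or left of the point:
Z-7: 3–4 at easting≈684809.2 (left), 6–1 at easting≈701537.5 (left) → 0 crossings.
Z-15: no edge straddles that height → 0 crossings.
Z-17: 1–2 at easting≈689872.2 (left), 5–1 at easting≈691346.6 (left) → 0 crossings.
Z-16: 3–4 at easting≈682603.4 (left), 4–5 at easting≈683533.6 (left) → 0 crossings.
Z-6: 1–2 at easting≈706667.4 (left), 2–3 at easting≈697291.8 (left) → 0 crossings.
All counts are even, so the point lies outside every listed polygon.

none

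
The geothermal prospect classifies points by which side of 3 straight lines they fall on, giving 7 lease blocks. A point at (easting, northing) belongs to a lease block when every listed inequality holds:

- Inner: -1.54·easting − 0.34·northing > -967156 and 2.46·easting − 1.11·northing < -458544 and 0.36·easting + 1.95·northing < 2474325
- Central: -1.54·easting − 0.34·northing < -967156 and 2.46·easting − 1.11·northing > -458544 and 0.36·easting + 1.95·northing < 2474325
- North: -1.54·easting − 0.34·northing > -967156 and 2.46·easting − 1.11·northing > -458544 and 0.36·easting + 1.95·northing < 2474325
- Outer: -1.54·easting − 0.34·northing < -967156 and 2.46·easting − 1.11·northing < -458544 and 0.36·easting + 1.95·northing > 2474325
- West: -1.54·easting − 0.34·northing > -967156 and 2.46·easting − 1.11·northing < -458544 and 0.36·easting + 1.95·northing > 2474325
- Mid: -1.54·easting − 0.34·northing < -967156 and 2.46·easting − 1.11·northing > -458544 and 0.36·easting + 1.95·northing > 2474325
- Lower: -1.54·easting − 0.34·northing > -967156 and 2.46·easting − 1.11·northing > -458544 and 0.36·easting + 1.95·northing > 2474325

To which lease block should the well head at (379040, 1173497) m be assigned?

-1.54·379040 − 0.34·1173497 = -982710.580, which is < -967156
2.46·379040 − 1.11·1173497 = -370143.270, which is > -458544
0.36·379040 + 1.95·1173497 = 2424773.550, which is < 2474325
This sign pattern matches Central.

Central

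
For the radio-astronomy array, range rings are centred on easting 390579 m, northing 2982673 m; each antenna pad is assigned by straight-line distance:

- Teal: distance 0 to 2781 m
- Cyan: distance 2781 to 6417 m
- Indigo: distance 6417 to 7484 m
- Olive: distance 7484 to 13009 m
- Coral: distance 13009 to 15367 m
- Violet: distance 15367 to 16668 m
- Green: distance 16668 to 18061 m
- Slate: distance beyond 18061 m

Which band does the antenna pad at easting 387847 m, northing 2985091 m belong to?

Cyan

Distance = √((387847−390579)² + (2985091−2982673)²) = √(7463824.000 + 5846724.000) = 3648.362 m.
2781 ≤ 3648.362 < 6417 → Cyan.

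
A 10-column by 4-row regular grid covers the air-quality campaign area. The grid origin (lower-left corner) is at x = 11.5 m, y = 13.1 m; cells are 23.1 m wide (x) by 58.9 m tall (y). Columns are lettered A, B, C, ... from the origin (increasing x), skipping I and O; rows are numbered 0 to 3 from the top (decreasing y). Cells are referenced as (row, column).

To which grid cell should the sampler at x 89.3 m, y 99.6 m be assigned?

Column index: ⌊(89.3 − 11.5) / 23.1⌋ = ⌊3.368⌋ = 3 → column D
Row offset from origin: ⌊(99.6 − 13.1) / 58.9⌋ = ⌊1.469⌋ = 1 → row 2 (counted from top)

(2, D)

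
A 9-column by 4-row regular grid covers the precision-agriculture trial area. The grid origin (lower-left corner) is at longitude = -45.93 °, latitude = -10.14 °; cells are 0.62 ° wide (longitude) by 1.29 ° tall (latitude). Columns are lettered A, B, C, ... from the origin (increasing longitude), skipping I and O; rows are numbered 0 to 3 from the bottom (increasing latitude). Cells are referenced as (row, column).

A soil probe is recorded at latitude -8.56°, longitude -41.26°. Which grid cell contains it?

(1, H)

Column index: ⌊(-41.26 − -45.93) / 0.62⌋ = ⌊7.532⌋ = 7 → column H
Row offset from origin: ⌊(-8.56 − -10.14) / 1.29⌋ = ⌊1.225⌋ = 1 → row 1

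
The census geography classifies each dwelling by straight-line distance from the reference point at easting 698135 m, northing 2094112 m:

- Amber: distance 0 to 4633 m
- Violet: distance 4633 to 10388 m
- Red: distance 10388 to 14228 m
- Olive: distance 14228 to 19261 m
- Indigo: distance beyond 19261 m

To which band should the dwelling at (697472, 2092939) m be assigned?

Amber

Distance = √((697472−698135)² + (2092939−2094112)²) = √(439569.000 + 1375929.000) = 1347.404 m.
0 ≤ 1347.404 < 4633 → Amber.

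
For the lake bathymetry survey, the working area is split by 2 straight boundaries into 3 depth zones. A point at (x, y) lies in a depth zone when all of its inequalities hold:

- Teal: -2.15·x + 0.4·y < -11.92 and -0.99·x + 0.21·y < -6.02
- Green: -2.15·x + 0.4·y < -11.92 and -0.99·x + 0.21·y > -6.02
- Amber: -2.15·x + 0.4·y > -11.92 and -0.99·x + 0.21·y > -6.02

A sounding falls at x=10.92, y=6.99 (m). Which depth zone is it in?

-2.15·10.92 + 0.4·6.99 = -20.682, which is < -11.92
-0.99·10.92 + 0.21·6.99 = -9.343, which is < -6.02
This sign pattern matches Teal.

Teal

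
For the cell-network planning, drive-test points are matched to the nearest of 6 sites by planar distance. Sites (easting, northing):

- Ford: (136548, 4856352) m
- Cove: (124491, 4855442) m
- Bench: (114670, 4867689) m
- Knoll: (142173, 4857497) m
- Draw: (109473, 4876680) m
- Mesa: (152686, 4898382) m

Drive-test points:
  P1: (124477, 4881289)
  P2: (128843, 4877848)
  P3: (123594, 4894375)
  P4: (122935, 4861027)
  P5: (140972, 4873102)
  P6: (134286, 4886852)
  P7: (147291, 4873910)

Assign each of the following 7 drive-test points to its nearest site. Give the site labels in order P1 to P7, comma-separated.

Draw, Bench, Draw, Cove, Knoll, Mesa, Knoll

P1 → Draw (d²=246362897.00)
P2 → Bench (d²=304079210.00)
P3 → Draw (d²=512515666.00)
P4 → Cove (d²=33613361.00)
P5 → Knoll (d²=244958426.00)
P6 → Mesa (d²=471500900.00)
P7 → Knoll (d²=295580493.00)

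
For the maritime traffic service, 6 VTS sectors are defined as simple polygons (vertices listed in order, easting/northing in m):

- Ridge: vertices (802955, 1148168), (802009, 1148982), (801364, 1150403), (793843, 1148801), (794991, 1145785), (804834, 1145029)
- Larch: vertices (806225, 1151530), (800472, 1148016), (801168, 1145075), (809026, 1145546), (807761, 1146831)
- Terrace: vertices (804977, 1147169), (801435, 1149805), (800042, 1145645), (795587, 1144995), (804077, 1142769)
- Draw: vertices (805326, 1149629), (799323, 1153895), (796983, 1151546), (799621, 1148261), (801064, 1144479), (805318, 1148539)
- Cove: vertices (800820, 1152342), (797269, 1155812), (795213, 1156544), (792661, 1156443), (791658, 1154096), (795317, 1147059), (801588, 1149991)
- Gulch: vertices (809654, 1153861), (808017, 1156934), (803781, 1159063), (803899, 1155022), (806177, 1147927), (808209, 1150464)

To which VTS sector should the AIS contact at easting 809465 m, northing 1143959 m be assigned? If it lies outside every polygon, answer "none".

Cast a ray rightward from (809465, 1143959). For each polygon, the edges (by vertex number in listed order) whose endpoints lie on opposite sides of northing = 1143959, where each meets that height, and whether that is right or left of the point:
Ridge: no edge straddles that height → 0 crossings.
Larch: no edge straddles that height → 0 crossings.
Terrace: 4–5 at easting≈799538.3 (left), 5–1 at easting≈804320.4 (left) → 0 crossings.
Draw: no edge straddles that height → 0 crossings.
Cove: no edge straddles that height → 0 crossings.
Gulch: no edge straddles that height → 0 crossings.
All counts are even, so the point lies outside every listed polygon.

none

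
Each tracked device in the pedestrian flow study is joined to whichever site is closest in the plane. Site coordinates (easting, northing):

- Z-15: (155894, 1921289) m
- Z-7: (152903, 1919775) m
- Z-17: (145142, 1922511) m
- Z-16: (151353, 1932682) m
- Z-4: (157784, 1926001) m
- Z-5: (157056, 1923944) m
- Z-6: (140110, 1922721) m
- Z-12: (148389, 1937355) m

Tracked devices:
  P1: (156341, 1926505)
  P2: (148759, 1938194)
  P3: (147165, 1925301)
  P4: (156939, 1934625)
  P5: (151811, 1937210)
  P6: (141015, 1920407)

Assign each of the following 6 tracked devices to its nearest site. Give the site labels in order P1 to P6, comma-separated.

P1 → Z-4 (d²=2336265.00)
P2 → Z-12 (d²=840821.00)
P3 → Z-17 (d²=11876629.00)
P4 → Z-16 (d²=34978645.00)
P5 → Z-12 (d²=11731109.00)
P6 → Z-6 (d²=6173621.00)

Z-4, Z-12, Z-17, Z-16, Z-12, Z-6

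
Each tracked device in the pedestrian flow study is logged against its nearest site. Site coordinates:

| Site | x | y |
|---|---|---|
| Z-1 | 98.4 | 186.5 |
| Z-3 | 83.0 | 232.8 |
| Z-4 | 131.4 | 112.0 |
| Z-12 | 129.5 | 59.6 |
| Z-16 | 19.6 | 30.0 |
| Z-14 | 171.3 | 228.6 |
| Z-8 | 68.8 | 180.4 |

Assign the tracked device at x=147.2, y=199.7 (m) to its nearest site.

Z-14

Squared distances to each site:
Z-1: 2555.680; Z-3: 5217.250; Z-4: 7940.930; Z-12: 19941.300; Z-16: 45079.850; Z-14: 1416.020; Z-8: 6519.050.
Minimum at Z-14.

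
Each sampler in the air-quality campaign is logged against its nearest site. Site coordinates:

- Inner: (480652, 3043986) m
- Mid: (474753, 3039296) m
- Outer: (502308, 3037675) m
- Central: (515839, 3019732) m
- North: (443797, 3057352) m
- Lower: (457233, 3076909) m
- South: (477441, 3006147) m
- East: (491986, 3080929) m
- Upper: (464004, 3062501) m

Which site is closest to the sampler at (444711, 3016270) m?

Squared distances to each site:
Inner: 2059932137.000; Mid: 1432718440.000; Outer: 3775588434.000; Central: 5071177828.000; North: 1688566120.000; Lower: 3833888805.000; South: 1173728029.000; East: 6415711906.000; Upper: 2509525210.000.
Minimum at South.

South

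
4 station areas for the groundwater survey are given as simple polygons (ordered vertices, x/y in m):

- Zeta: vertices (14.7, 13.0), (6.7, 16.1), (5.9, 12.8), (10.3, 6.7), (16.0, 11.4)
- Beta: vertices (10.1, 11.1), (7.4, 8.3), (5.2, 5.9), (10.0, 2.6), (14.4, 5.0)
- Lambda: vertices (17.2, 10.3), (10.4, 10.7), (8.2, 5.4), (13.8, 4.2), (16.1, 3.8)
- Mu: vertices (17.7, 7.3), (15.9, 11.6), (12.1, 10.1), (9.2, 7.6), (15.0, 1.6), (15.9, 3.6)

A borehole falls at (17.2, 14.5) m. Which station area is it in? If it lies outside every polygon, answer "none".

none

Cast a ray rightward from (17.2, 14.5). For each polygon, the edges (by vertex number in listed order) whose endpoints lie on opposite sides of y = 14.5, where each meets that height, and whether that is right or left of the point:
Zeta: 1–2 at x≈10.83 (left), 2–3 at x≈6.31 (left) → 0 crossings.
Beta: no edge straddles that height → 0 crossings.
Lambda: no edge straddles that height → 0 crossings.
Mu: no edge straddles that height → 0 crossings.
All counts are even, so the point lies outside every listed polygon.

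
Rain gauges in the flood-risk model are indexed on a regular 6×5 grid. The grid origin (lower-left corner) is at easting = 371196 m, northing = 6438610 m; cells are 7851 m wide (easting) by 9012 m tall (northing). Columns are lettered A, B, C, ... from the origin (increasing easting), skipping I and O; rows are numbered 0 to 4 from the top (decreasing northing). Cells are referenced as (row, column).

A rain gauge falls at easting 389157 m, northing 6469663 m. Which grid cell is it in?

(1, C)

Column index: ⌊(389157 − 371196) / 7851⌋ = ⌊2.288⌋ = 2 → column C
Row offset from origin: ⌊(6469663 − 6438610) / 9012⌋ = ⌊3.446⌋ = 3 → row 1 (counted from top)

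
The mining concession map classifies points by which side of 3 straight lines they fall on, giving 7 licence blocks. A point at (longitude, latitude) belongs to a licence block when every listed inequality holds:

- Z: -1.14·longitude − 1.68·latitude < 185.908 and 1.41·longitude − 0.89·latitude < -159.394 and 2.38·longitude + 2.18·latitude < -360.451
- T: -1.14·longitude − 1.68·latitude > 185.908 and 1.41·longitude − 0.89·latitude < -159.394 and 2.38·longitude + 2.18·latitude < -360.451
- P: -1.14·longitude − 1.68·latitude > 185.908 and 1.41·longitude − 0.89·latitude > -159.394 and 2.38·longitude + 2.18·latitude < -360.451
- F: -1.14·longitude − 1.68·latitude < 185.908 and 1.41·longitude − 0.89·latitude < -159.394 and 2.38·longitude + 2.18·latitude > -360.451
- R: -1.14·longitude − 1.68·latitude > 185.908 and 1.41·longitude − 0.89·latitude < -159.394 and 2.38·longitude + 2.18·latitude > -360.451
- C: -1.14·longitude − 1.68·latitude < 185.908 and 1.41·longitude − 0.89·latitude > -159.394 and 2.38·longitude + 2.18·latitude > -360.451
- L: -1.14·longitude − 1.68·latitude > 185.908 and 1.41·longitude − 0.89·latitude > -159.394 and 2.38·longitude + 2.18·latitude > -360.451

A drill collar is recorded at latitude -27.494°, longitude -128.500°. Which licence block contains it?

P

-1.14·-128.500 − 1.68·-27.494 = 192.680, which is > 185.908
1.41·-128.500 − 0.89·-27.494 = -156.715, which is > -159.394
2.38·-128.500 + 2.18·-27.494 = -365.767, which is < -360.451
This sign pattern matches P.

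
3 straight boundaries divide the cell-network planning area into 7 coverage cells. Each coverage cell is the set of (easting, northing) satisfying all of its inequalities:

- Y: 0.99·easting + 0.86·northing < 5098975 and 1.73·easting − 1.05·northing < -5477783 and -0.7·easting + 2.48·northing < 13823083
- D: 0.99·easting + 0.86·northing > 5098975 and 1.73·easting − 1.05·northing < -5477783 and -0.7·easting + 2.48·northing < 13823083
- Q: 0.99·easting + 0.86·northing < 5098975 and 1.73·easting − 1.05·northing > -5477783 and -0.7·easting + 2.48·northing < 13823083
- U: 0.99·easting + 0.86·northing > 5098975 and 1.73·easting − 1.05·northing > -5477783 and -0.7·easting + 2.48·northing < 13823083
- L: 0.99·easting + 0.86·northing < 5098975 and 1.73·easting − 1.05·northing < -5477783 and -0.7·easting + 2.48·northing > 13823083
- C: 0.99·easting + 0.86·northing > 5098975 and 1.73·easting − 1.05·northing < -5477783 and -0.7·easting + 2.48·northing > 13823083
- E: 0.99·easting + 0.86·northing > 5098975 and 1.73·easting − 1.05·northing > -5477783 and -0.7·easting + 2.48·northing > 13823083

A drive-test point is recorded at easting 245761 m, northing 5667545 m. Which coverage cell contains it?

0.99·245761 + 0.86·5667545 = 5117392.090, which is > 5098975
1.73·245761 − 1.05·5667545 = -5525755.720, which is < -5477783
-0.7·245761 + 2.48·5667545 = 13883478.900, which is > 13823083
This sign pattern matches C.

C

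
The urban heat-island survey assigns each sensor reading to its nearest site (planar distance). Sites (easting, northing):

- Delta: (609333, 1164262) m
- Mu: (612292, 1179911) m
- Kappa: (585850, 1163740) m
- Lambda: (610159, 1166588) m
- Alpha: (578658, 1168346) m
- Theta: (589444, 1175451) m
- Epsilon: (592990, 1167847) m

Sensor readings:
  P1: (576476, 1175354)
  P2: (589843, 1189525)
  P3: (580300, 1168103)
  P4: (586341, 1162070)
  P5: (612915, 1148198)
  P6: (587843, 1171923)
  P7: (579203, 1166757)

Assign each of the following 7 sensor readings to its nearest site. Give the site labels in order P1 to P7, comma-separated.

P1 → Alpha (d²=53873188.00)
P2 → Theta (d²=198236677.00)
P3 → Alpha (d²=2755213.00)
P4 → Kappa (d²=3029981.00)
P5 → Delta (d²=270882820.00)
P6 → Theta (d²=15009985.00)
P7 → Alpha (d²=2821946.00)

Alpha, Theta, Alpha, Kappa, Delta, Theta, Alpha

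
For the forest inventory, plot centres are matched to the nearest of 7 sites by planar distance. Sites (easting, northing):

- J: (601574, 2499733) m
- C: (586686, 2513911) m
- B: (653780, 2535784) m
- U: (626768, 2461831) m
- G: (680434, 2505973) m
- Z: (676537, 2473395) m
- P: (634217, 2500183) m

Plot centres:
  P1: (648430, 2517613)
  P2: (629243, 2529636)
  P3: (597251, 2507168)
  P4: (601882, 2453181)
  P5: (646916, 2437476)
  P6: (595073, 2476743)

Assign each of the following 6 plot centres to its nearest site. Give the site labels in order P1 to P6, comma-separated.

B, B, J, U, U, J

P1 → B (d²=358807741.00)
P2 → B (d²=639862273.00)
P3 → J (d²=73967554.00)
P4 → U (d²=694135496.00)
P5 → U (d²=999107929.00)
P6 → J (d²=570803101.00)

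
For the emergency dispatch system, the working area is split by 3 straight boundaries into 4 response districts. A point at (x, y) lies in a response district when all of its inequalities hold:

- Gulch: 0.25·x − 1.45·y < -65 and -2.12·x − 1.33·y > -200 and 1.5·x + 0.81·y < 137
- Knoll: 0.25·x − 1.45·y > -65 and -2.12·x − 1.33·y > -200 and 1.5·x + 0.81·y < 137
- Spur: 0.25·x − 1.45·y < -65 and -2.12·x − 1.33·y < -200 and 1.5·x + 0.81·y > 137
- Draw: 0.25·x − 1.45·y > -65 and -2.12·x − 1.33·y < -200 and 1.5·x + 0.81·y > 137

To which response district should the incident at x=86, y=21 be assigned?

0.25·86 − 1.45·21 = -8.950, which is > -65
-2.12·86 − 1.33·21 = -210.250, which is < -200
1.5·86 + 0.81·21 = 146.010, which is > 137
This sign pattern matches Draw.

Draw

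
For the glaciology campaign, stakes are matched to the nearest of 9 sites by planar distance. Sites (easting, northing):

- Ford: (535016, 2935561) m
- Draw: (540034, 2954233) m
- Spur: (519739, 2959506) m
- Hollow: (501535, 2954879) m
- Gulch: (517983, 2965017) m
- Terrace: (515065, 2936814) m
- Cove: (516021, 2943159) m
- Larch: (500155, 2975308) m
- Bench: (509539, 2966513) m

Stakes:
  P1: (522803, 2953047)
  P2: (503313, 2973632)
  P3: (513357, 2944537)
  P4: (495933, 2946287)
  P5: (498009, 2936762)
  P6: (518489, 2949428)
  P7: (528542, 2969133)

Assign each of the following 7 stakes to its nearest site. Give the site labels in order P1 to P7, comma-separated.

P1 → Spur (d²=51106777.00)
P2 → Larch (d²=12781940.00)
P3 → Cove (d²=8995780.00)
P4 → Hollow (d²=105204868.00)
P5 → Terrace (d²=290909840.00)
P6 → Cove (d²=45391385.00)
P7 → Gulch (d²=128433937.00)

Spur, Larch, Cove, Hollow, Terrace, Cove, Gulch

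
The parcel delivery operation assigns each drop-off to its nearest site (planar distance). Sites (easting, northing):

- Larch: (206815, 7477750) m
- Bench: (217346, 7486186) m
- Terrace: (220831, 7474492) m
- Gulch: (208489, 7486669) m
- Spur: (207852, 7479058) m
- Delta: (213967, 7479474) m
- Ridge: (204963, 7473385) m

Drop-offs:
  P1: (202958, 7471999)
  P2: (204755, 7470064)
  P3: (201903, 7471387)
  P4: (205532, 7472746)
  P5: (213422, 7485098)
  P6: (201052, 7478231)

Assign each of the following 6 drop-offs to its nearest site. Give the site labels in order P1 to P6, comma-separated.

P1 → Ridge (d²=5941021.00)
P2 → Ridge (d²=11072305.00)
P3 → Ridge (d²=13355604.00)
P4 → Ridge (d²=732082.00)
P5 → Bench (d²=16581520.00)
P6 → Larch (d²=33443530.00)

Ridge, Ridge, Ridge, Ridge, Bench, Larch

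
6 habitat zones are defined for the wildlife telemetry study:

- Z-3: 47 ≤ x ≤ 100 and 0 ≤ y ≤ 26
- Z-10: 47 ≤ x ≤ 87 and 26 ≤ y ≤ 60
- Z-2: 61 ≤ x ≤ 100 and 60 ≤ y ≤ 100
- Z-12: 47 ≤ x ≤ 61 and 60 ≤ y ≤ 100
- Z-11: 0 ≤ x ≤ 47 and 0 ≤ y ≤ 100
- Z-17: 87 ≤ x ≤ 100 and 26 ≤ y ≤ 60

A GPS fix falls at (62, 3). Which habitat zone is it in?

Z-3

The point has x = 62 and y = 3.
Only Z-3 satisfies 47 ≤ x ≤ 100 and 0 ≤ y ≤ 26.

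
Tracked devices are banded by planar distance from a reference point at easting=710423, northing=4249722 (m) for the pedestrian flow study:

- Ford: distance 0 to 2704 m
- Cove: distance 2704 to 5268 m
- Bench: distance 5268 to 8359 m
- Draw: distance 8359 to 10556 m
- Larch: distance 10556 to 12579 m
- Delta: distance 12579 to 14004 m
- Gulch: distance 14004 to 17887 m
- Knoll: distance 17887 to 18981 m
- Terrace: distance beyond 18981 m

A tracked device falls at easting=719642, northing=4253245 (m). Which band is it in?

Distance = √((719642−710423)² + (4253245−4249722)²) = √(84989961.000 + 12411529.000) = 9869.219 m.
8359 ≤ 9869.219 < 10556 → Draw.

Draw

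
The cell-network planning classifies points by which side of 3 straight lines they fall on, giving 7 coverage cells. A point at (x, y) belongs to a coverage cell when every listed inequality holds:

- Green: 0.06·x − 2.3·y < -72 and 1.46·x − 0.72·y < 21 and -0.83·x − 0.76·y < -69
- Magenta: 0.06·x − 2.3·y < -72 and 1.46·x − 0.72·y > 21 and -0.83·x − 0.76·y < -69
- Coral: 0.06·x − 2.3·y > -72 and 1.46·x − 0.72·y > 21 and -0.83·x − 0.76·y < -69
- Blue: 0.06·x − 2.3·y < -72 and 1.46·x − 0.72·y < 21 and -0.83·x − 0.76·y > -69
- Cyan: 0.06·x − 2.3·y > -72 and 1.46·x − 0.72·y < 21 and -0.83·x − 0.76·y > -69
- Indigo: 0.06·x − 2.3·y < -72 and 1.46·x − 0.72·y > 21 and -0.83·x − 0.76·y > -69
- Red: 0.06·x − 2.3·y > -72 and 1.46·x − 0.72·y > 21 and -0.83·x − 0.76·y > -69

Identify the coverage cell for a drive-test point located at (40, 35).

0.06·40 − 2.3·35 = -78.100, which is < -72
1.46·40 − 0.72·35 = 33.200, which is > 21
-0.83·40 − 0.76·35 = -59.800, which is > -69
This sign pattern matches Indigo.

Indigo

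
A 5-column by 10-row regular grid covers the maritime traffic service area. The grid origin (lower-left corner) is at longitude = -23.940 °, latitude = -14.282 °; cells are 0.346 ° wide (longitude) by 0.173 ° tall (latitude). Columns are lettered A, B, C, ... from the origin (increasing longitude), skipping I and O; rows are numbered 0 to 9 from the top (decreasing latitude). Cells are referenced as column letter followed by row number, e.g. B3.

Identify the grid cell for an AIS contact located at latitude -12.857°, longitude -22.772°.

D1

Column index: ⌊(-22.772 − -23.940) / 0.346⌋ = ⌊3.376⌋ = 3 → column D
Row offset from origin: ⌊(-12.857 − -14.282) / 0.173⌋ = ⌊8.237⌋ = 8 → row 1 (counted from top)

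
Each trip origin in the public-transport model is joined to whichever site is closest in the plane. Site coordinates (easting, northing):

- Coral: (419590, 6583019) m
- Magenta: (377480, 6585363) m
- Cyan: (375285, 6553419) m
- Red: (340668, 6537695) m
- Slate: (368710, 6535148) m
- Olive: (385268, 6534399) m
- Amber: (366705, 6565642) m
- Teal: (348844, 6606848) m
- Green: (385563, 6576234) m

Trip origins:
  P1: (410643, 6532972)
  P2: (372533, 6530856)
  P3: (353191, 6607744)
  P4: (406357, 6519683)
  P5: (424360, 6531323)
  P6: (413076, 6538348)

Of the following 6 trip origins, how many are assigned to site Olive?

4

P1 → Olive
P2 → Slate
P3 → Teal
P4 → Olive
P5 → Olive
P6 → Olive
4 of the 6 go to Olive.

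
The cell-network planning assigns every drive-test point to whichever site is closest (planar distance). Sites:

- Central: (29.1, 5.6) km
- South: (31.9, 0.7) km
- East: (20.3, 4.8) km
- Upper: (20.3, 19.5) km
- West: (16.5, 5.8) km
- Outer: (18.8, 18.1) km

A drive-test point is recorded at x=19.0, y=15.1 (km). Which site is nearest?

Outer

Squared distances to each site:
Central: 192.260; South: 373.770; East: 107.780; Upper: 21.050; West: 92.740; Outer: 9.040.
Minimum at Outer.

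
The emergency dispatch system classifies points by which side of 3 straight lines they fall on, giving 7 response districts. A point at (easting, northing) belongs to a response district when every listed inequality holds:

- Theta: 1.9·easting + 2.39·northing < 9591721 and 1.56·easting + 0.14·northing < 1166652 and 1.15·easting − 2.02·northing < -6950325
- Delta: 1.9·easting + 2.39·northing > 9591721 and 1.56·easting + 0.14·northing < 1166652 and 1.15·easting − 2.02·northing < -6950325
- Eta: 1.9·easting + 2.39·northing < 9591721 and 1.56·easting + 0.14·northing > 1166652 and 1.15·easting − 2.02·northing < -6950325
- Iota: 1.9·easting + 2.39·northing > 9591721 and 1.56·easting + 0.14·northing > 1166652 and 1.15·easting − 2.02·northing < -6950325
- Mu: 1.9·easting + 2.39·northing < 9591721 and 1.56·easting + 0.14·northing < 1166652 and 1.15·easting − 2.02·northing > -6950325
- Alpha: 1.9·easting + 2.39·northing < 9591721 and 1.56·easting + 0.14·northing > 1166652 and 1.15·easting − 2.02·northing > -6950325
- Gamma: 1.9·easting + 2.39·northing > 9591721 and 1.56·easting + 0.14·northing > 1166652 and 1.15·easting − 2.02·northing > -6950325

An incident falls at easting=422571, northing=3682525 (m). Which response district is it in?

1.9·422571 + 2.39·3682525 = 9604119.650, which is > 9591721
1.56·422571 + 0.14·3682525 = 1174764.260, which is > 1166652
1.15·422571 − 2.02·3682525 = -6952743.850, which is < -6950325
This sign pattern matches Iota.

Iota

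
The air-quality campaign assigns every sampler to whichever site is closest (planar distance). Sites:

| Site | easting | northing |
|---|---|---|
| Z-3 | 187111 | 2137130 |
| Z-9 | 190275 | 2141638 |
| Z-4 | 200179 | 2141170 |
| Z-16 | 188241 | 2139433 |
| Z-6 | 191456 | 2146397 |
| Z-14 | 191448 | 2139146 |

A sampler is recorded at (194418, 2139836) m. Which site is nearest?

Z-14

Squared distances to each site:
Z-3: 60714685.000; Z-9: 20411653.000; Z-4: 34968677.000; Z-16: 38317738.000; Z-6: 51820165.000; Z-14: 9297000.000.
Minimum at Z-14.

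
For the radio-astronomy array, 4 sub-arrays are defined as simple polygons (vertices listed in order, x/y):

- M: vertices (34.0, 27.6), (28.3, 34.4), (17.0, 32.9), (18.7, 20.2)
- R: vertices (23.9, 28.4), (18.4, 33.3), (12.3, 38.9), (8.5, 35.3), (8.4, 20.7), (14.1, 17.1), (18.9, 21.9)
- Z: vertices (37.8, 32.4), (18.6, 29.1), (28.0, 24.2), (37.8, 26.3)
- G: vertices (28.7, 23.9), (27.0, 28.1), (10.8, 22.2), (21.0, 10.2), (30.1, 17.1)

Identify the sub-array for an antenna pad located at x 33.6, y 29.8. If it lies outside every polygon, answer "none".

Cast a ray rightward from (33.6, 29.8). For each polygon, the edges (by vertex number in listed order) whose endpoints lie on opposite sides of y = 29.8, where each meets that height, and whether that is right or left of the point:
M: 1–2 at x≈32.16 (left), 3–4 at x≈17.41 (left) → 0 crossings.
R: 1–2 at x≈22.33 (left), 4–5 at x≈8.46 (left) → 0 crossings.
Z: 1–2 at x≈22.67 (left), 4–1 at x≈37.80 (right) → 1 crossing.
G: no edge straddles that height → 0 crossings.
Only Z has an odd count, so the point is inside Z.

Z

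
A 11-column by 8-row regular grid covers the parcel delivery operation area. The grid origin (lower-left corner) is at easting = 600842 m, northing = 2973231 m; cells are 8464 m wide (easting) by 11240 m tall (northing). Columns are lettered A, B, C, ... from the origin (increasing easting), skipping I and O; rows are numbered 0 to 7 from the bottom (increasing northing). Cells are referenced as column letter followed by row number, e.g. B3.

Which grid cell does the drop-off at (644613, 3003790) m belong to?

Column index: ⌊(644613 − 600842) / 8464⌋ = ⌊5.171⌋ = 5 → column F
Row offset from origin: ⌊(3003790 − 2973231) / 11240⌋ = ⌊2.719⌋ = 2 → row 2

F2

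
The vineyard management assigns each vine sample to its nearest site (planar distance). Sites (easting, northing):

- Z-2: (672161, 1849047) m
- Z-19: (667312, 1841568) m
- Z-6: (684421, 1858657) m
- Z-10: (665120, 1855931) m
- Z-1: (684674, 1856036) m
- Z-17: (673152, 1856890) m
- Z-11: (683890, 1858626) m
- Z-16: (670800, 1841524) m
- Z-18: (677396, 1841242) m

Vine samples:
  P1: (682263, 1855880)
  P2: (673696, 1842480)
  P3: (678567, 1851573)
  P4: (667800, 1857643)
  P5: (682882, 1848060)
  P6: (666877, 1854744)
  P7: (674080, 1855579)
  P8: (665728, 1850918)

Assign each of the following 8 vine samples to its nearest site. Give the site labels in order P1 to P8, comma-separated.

Z-1, Z-16, Z-2, Z-10, Z-1, Z-10, Z-17, Z-10

P1 → Z-1 (d²=5837257.00)
P2 → Z-16 (d²=9300752.00)
P3 → Z-2 (d²=47417512.00)
P4 → Z-10 (d²=10113344.00)
P5 → Z-1 (d²=66827840.00)
P6 → Z-10 (d²=4496018.00)
P7 → Z-17 (d²=2579905.00)
P8 → Z-10 (d²=25499833.00)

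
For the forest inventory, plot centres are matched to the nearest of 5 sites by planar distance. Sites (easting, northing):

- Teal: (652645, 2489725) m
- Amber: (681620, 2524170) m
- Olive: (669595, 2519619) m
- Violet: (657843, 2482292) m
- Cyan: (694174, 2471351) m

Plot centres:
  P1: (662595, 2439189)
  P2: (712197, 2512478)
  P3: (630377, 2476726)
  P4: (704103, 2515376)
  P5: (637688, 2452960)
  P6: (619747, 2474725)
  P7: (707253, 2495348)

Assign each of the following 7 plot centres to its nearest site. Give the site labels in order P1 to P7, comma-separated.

Violet, Amber, Teal, Amber, Violet, Teal, Cyan

P1 → Violet (d²=1880450113.00)
P2 → Amber (d²=1071655793.00)
P3 → Teal (d²=664837825.00)
P4 → Amber (d²=582819725.00)
P5 → Violet (d²=1266590249.00)
P6 → Teal (d²=1307278404.00)
P7 → Cyan (d²=746916250.00)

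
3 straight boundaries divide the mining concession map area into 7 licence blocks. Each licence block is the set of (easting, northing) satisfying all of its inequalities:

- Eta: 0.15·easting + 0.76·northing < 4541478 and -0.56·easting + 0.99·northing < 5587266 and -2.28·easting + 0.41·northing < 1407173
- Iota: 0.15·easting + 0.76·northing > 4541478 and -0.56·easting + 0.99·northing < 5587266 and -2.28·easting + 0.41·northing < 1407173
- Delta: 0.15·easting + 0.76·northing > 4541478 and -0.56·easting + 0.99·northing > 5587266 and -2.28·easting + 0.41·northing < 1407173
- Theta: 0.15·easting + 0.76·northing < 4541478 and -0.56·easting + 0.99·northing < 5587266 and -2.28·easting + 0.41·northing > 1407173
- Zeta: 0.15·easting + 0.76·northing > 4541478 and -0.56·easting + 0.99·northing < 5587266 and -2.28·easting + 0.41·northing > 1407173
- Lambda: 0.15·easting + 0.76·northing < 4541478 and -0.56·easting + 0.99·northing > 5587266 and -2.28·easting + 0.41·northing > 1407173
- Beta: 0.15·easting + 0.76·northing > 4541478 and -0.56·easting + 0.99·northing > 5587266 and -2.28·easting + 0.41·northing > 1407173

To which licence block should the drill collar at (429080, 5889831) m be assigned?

Lambda

0.15·429080 + 0.76·5889831 = 4540633.560, which is < 4541478
-0.56·429080 + 0.99·5889831 = 5590647.890, which is > 5587266
-2.28·429080 + 0.41·5889831 = 1436528.310, which is > 1407173
This sign pattern matches Lambda.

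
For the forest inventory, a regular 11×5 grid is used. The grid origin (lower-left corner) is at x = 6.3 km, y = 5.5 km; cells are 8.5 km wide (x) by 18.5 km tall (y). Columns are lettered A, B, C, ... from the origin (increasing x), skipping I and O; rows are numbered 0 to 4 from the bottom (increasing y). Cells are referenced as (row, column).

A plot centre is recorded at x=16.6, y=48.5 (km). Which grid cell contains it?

(2, B)

Column index: ⌊(16.6 − 6.3) / 8.5⌋ = ⌊1.212⌋ = 1 → column B
Row offset from origin: ⌊(48.5 − 5.5) / 18.5⌋ = ⌊2.324⌋ = 2 → row 2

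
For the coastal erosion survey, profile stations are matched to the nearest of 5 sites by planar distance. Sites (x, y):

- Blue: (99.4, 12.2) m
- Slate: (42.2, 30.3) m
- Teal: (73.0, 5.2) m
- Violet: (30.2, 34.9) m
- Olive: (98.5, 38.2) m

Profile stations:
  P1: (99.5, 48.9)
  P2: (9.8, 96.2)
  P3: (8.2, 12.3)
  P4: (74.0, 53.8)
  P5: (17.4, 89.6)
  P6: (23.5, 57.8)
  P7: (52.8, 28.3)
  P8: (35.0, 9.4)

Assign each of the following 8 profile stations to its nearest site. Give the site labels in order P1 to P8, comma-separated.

Olive, Violet, Violet, Olive, Violet, Violet, Slate, Slate

P1 → Olive (d²=115.49)
P2 → Violet (d²=4173.85)
P3 → Violet (d²=994.76)
P4 → Olive (d²=843.61)
P5 → Violet (d²=3155.93)
P6 → Violet (d²=569.30)
P7 → Slate (d²=116.36)
P8 → Slate (d²=488.65)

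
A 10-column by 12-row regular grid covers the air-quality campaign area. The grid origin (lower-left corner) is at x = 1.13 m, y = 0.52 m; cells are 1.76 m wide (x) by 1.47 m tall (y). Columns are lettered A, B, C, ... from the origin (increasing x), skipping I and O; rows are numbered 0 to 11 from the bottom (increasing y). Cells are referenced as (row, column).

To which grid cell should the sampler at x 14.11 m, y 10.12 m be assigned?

Column index: ⌊(14.11 − 1.13) / 1.76⌋ = ⌊7.375⌋ = 7 → column H
Row offset from origin: ⌊(10.12 − 0.52) / 1.47⌋ = ⌊6.531⌋ = 6 → row 6

(6, H)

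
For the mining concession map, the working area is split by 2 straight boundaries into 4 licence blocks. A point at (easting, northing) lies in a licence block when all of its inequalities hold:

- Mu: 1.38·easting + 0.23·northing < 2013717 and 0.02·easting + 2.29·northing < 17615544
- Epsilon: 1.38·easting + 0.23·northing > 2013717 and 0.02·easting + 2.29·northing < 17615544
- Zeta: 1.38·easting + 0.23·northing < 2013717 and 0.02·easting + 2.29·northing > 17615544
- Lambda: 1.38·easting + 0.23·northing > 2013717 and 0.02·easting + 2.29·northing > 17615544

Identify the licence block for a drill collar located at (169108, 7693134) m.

Zeta

1.38·169108 + 0.23·7693134 = 2002789.860, which is < 2013717
0.02·169108 + 2.29·7693134 = 17620659.020, which is > 17615544
This sign pattern matches Zeta.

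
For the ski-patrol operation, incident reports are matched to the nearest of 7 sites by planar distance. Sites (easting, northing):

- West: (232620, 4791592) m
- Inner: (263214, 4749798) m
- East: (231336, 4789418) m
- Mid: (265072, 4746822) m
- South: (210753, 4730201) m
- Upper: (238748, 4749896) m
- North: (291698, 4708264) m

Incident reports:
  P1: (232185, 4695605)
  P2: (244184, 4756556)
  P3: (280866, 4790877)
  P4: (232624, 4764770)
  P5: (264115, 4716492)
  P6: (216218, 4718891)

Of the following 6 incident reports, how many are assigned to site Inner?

P1 → South
P2 → Upper
P3 → Inner
P4 → Upper
P5 → North
P6 → South
1 of the 6 goes to Inner.

1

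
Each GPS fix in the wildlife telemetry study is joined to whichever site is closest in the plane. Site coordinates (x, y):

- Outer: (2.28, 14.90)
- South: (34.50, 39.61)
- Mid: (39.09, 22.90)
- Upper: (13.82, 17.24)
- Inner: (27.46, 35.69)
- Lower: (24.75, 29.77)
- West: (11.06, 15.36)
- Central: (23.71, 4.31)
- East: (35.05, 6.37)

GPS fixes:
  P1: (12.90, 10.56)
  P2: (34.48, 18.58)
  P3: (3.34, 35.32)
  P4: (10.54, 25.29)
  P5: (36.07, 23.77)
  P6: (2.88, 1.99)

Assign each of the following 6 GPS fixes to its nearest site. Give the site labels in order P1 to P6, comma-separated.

West, Mid, Outer, Upper, Mid, Outer

P1 → West (d²=26.43)
P2 → Mid (d²=39.91)
P3 → Outer (d²=418.10)
P4 → Upper (d²=75.56)
P5 → Mid (d²=9.88)
P6 → Outer (d²=167.03)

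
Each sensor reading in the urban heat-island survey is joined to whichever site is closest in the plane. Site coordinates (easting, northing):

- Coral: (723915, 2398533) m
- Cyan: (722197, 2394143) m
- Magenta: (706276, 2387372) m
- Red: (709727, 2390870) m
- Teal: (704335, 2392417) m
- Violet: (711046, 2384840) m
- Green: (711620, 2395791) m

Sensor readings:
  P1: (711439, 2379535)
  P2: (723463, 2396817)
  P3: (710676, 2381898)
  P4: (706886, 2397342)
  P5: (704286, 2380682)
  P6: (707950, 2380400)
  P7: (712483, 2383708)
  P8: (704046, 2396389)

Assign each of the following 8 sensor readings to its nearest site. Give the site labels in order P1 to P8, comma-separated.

Violet, Coral, Violet, Green, Magenta, Violet, Violet, Teal

P1 → Violet (d²=28297474.00)
P2 → Coral (d²=3148960.00)
P3 → Violet (d²=8792264.00)
P4 → Green (d²=24816357.00)
P5 → Magenta (d²=48716200.00)
P6 → Violet (d²=29298816.00)
P7 → Violet (d²=3346393.00)
P8 → Teal (d²=15860305.00)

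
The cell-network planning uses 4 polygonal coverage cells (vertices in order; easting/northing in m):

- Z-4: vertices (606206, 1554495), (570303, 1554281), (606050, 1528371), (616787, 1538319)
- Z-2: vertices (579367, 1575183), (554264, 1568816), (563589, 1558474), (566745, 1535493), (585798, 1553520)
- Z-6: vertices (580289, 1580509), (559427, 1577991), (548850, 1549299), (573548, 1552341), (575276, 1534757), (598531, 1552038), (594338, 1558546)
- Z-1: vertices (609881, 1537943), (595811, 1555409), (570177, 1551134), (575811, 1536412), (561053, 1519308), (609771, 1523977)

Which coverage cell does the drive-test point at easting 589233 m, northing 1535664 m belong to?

Z-1

Cast a ray rightward from (589233, 1535664). For each polygon, the edges (by vertex number in listed order) whose endpoints lie on opposite sides of northing = 1535664, where each meets that height, and whether that is right or left of the point:
Z-4: 2–3 at easting≈595988.1 (right), 3–4 at easting≈613921.4 (right) → 2 crossings.
Z-2: 3–4 at easting≈566721.5 (left), 4–5 at easting≈566925.7 (left) → 0 crossings.
Z-6: 4–5 at easting≈575186.9 (left), 5–6 at easting≈576496.5 (left) → 0 crossings.
Z-1: 4–5 at easting≈575165.6 (left), 6–1 at easting≈609863.0 (right) → 1 crossing.
Only Z-1 has an odd count, so the point is inside Z-1.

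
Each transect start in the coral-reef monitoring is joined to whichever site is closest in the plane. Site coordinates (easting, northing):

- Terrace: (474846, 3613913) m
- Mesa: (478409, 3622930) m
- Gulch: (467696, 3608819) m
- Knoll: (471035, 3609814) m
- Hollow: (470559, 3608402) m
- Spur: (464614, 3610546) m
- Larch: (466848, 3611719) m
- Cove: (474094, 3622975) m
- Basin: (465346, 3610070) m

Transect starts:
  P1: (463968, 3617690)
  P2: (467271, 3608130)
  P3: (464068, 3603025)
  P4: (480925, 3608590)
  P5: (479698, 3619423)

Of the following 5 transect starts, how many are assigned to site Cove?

0

P1 → Larch
P2 → Gulch
P3 → Gulch
P4 → Terrace
P5 → Mesa
0 of the 5 go to Cove.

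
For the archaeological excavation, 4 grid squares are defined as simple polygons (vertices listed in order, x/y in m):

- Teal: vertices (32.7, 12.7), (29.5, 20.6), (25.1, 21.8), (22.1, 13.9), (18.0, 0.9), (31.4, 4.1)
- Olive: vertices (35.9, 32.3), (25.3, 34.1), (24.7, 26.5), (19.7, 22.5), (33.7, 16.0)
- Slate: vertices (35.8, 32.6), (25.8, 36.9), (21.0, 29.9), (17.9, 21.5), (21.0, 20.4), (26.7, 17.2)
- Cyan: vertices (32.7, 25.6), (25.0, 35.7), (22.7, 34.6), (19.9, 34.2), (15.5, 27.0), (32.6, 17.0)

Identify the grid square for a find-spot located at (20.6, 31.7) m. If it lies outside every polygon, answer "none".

Cyan

Cast a ray rightward from (20.6, 31.7). For each polygon, the edges (by vertex number in listed order) whose endpoints lie on opposite sides of y = 31.7, where each meets that height, and whether that is right or left of the point:
Teal: no edge straddles that height → 0 crossings.
Olive: 2–3 at x≈25.11 (right), 5–1 at x≈35.82 (right) → 2 crossings.
Slate: 2–3 at x≈22.23 (right), 6–1 at x≈35.27 (right) → 2 crossings.
Cyan: 1–2 at x≈28.05 (right), 4–5 at x≈18.37 (left) → 1 crossing.
Only Cyan has an odd count, so the point is inside Cyan.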